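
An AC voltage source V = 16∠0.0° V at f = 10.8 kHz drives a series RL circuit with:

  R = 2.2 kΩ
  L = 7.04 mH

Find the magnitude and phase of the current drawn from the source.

Step 1 — Angular frequency: ω = 2π·f = 2π·1.08e+04 = 6.786e+04 rad/s.
Step 2 — Component impedances:
  R: Z = R = 2200 Ω
  L: Z = jωL = j·6.786e+04·0.00704 = 0 + j477.7 Ω
Step 3 — Series combination: Z_total = R + L = 2200 + j477.7 Ω = 2251∠12.3° Ω.
Step 4 — Source phasor: V = 16∠0.0° V = 16 V.
Step 5 — Ohm's law: I = V / Z_total = (16) / (2200 + j477.7) = 0.006945 - j0.001508 A.
Step 6 — Convert to polar: |I| = 0.007107 A, ∠I = -12.3°.

I = 0.007107∠-12.3° A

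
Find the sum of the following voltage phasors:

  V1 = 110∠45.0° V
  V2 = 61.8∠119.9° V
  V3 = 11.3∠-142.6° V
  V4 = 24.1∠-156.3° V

Step 1 — Convert each phasor to rectangular form:
  V1 = 110·(cos(45.0°) + j·sin(45.0°)) = 77.78 + j77.78 V
  V2 = 61.8·(cos(119.9°) + j·sin(119.9°)) = -30.81 + j53.57 V
  V3 = 11.3·(cos(-142.6°) + j·sin(-142.6°)) = -8.977 - j6.863 V
  V4 = 24.1·(cos(-156.3°) + j·sin(-156.3°)) = -22.07 - j9.687 V
Step 2 — Sum components: V_total = 15.93 + j114.8 V.
Step 3 — Convert to polar: |V_total| = 115.9 V, ∠V_total = 82.1°.

V_total = 115.9∠82.1° V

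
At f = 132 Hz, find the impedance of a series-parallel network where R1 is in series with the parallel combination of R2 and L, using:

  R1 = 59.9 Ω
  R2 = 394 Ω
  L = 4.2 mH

Step 1 — Angular frequency: ω = 2π·f = 2π·132 = 829.4 rad/s.
Step 2 — Component impedances:
  R1: Z = R = 59.9 Ω
  R2: Z = R = 394 Ω
  L: Z = jωL = j·829.4·0.0042 = 0 + j3.483 Ω
Step 3 — Parallel branch: R2 || L = 1/(1/R2 + 1/L) = 0.03079 + j3.483 Ω.
Step 4 — Series with R1: Z_total = R1 + (R2 || L) = 59.93 + j3.483 Ω = 60.03∠3.3° Ω.

Z = 59.93 + j3.483 Ω = 60.03∠3.3° Ω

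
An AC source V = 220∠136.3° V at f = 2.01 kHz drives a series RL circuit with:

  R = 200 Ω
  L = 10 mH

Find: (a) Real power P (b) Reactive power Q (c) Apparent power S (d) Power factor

Step 1 — Angular frequency: ω = 2π·f = 2π·2010 = 1.263e+04 rad/s.
Step 2 — Component impedances:
  R: Z = R = 200 Ω
  L: Z = jωL = j·1.263e+04·0.01 = 0 + j126.3 Ω
Step 3 — Series combination: Z_total = R + L = 200 + j126.3 Ω = 236.5∠32.3° Ω.
Step 4 — Source phasor: V = 220∠136.3° V = -159.1 + j152 V.
Step 5 — Current: I = V / Z = -0.2255 + j0.9023 A = 0.9301∠104.0° A.
Step 6 — Complex power: S = V·I* = 173 + j109.3 VA.
Step 7 — Real power: P = Re(S) = 173 W.
Step 8 — Reactive power: Q = Im(S) = 109.3 VAR.
Step 9 — Apparent power: |S| = 204.6 VA.
Step 10 — Power factor: PF = P/|S| = 0.8455 (lagging).

(a) P = 173 W  (b) Q = 109.3 VAR  (c) S = 204.6 VA  (d) PF = 0.8455 (lagging)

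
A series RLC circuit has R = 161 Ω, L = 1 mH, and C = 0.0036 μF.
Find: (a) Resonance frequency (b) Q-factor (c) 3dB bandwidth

Step 1 — Resonance: ω₀ = 1/√(LC) = 1/√(0.001·3.6e-09) = 5.27e+05 rad/s.
Step 2 — f₀ = ω₀/(2π) = 8.388e+04 Hz.
Step 3 — Series Q: Q = ω₀L/R = 5.27e+05·0.001/161 = 3.274.
Step 4 — Bandwidth: Δω = ω₀/Q = 1.61e+05 rad/s; BW = Δω/(2π) = 2.562e+04 Hz.

(a) f₀ = 8.388e+04 Hz  (b) Q = 3.274  (c) BW = 2.562e+04 Hz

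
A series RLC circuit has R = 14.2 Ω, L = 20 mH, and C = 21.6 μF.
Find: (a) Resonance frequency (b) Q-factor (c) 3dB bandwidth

Step 1 — Resonance condition Im(Z)=0 gives ω₀ = 1/√(LC).
Step 2 — ω₀ = 1/√(0.02·2.16e-05) = 1521 rad/s.
Step 3 — f₀ = ω₀/(2π) = 242.1 Hz.
Step 4 — Series Q: Q = ω₀L/R = 1521·0.02/14.2 = 2.143.
Step 5 — 3dB bandwidth: Δω = ω₀/Q = 710 rad/s; BW = Δω/(2π) = 113 Hz.

(a) f₀ = 242.1 Hz  (b) Q = 2.143  (c) BW = 113 Hz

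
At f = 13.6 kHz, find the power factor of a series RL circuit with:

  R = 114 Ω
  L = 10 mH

Step 1 — Angular frequency: ω = 2π·f = 2π·1.36e+04 = 8.545e+04 rad/s.
Step 2 — Component impedances:
  R: Z = R = 114 Ω
  L: Z = jωL = j·8.545e+04·0.01 = 0 + j854.5 Ω
Step 3 — Series combination: Z_total = R + L = 114 + j854.5 Ω = 862.1∠82.4° Ω.
Step 4 — Power factor: PF = cos(φ) = Re(Z)/|Z| = 114/862.1 = 0.1322.
Step 5 — Type: Im(Z) = 854.5 ⇒ lagging (phase φ = 82.4°).

PF = 0.1322 (lagging, φ = 82.4°)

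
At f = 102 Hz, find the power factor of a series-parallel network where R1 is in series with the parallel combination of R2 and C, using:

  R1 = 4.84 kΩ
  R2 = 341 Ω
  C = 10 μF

Step 1 — Angular frequency: ω = 2π·f = 2π·102 = 640.9 rad/s.
Step 2 — Component impedances:
  R1: Z = R = 4840 Ω
  R2: Z = R = 341 Ω
  C: Z = 1/(jωC) = -j/(ω·C) = 0 - j156 Ω
Step 3 — Parallel branch: R2 || C = 1/(1/R2 + 1/C) = 59.04 - j129 Ω.
Step 4 — Series with R1: Z_total = R1 + (R2 || C) = 4899 - j129 Ω = 4901∠-1.5° Ω.
Step 5 — Power factor: PF = cos(φ) = Re(Z)/|Z| = 4899/4900.7 = 0.9997.
Step 6 — Type: Im(Z) = -129 ⇒ leading (phase φ = -1.5°).

PF = 0.9997 (leading, φ = -1.5°)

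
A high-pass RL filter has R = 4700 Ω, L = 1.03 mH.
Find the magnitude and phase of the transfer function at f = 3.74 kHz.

Step 1 — Angular frequency: ω = 2π·3740 = 2.35e+04 rad/s.
Step 2 — Transfer function: H(jω) = jωL/(R + jωL).
Step 3 — Numerator jωL = j·24.2; denominator R + jωL = 4700 + j24.2.
Step 4 — H = 2.652e-05 + j0.00515.
Step 5 — Magnitude: |H| = 0.00515 (-45.8 dB); phase: φ = 89.7°.

|H| = 0.00515 (-45.8 dB), φ = 89.7°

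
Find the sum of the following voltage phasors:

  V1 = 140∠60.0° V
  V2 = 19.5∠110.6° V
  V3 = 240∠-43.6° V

Step 1 — Convert each phasor to rectangular form:
  V1 = 140·(cos(60.0°) + j·sin(60.0°)) = 70 + j121.2 V
  V2 = 19.5·(cos(110.6°) + j·sin(110.6°)) = -6.861 + j18.25 V
  V3 = 240·(cos(-43.6°) + j·sin(-43.6°)) = 173.8 - j165.5 V
Step 2 — Sum components: V_total = 236.9 - j26.01 V.
Step 3 — Convert to polar: |V_total| = 238.4 V, ∠V_total = -6.3°.

V_total = 238.4∠-6.3° V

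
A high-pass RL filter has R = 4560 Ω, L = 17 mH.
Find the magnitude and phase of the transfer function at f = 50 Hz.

Step 1 — Angular frequency: ω = 2π·50 = 314.2 rad/s.
Step 2 — Transfer function: H(jω) = jωL/(R + jωL).
Step 3 — Numerator jωL = j·5.341; denominator R + jωL = 4560 + j5.341.
Step 4 — H = 1.372e-06 + j0.001171.
Step 5 — Magnitude: |H| = 0.001171 (-58.6 dB); phase: φ = 89.9°.

|H| = 0.001171 (-58.6 dB), φ = 89.9°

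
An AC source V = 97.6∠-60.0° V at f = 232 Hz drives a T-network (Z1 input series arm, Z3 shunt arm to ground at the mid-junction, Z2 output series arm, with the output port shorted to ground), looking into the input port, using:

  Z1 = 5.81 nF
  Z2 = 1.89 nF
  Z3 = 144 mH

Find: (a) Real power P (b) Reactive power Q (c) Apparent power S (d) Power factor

Step 1 — Angular frequency: ω = 2π·f = 2π·232 = 1458 rad/s.
Step 2 — Component impedances:
  Z1: Z = 1/(jωC) = -j/(ω·C) = 0 - j1.181e+05 Ω
  Z2: Z = 1/(jωC) = -j/(ω·C) = 0 - j3.63e+05 Ω
  Z3: Z = jωL = j·1458·0.144 = 0 + j209.9 Ω
Step 3 — With the output port shorted to ground, the output series arm Z2 runs from the junction to ground; the shunt arm Z3 also runs from the junction to ground. They appear in parallel: Z3 || Z2 = 0 + j210 Ω.
Step 4 — Series with input arm Z1: Z_in = Z1 + (Z3 || Z2) = 0 - j1.179e+05 Ω = 1.179e+05∠-90.0° Ω.
Step 5 — Source phasor: V = 97.6∠-60.0° V = 48.8 - j84.52 V.
Step 6 — Current: I = V / Z = 0.0007171 + j0.000414 A = 0.0008281∠30.0° A.
Step 7 — Complex power: S = V·I* = 0 - j0.08082 VA.
Step 8 — Real power: P = Re(S) = 0 W.
Step 9 — Reactive power: Q = Im(S) = -0.08082 VAR.
Step 10 — Apparent power: |S| = 0.08082 VA.
Step 11 — Power factor: PF = P/|S| = 0 (leading).

(a) P = 0 W  (b) Q = -0.08082 VAR  (c) S = 0.08082 VA  (d) PF = 0 (leading)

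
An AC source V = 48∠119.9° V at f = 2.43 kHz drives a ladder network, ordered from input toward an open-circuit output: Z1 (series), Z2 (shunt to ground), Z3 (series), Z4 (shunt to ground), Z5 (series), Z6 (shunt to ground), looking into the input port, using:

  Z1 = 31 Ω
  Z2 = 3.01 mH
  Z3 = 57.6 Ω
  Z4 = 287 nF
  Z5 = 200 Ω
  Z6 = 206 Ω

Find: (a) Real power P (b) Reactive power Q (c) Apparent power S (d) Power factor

Step 1 — Angular frequency: ω = 2π·f = 2π·2430 = 1.527e+04 rad/s.
Step 2 — Component impedances:
  Z1: Z = R = 31 Ω
  Z2: Z = jωL = j·1.527e+04·0.00301 = 0 + j45.96 Ω
  Z3: Z = R = 57.6 Ω
  Z4: Z = 1/(jωC) = -j/(ω·C) = 0 - j228.2 Ω
  Z5: Z = R = 200 Ω
  Z6: Z = R = 206 Ω
Step 3 — Ladder network (open output): work backward from the far end, alternating series and parallel combinations. Z_in = 39.13 + j52.64 Ω = 65.59∠53.4° Ω.
Step 4 — Source phasor: V = 48∠119.9° V = -23.93 + j41.61 V.
Step 5 — Current: I = V / Z = 0.2915 + j0.6713 A = 0.7318∠66.5° A.
Step 6 — Complex power: S = V·I* = 20.96 + j28.19 VA.
Step 7 — Real power: P = Re(S) = 20.96 W.
Step 8 — Reactive power: Q = Im(S) = 28.19 VAR.
Step 9 — Apparent power: |S| = 35.13 VA.
Step 10 — Power factor: PF = P/|S| = 0.5966 (lagging).

(a) P = 20.96 W  (b) Q = 28.19 VAR  (c) S = 35.13 VA  (d) PF = 0.5966 (lagging)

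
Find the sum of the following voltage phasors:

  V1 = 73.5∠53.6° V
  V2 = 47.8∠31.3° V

Step 1 — Convert each phasor to rectangular form:
  V1 = 73.5·(cos(53.6°) + j·sin(53.6°)) = 43.62 + j59.16 V
  V2 = 47.8·(cos(31.3°) + j·sin(31.3°)) = 40.84 + j24.83 V
Step 2 — Sum components: V_total = 84.46 + j83.99 V.
Step 3 — Convert to polar: |V_total| = 119.1 V, ∠V_total = 44.8°.

V_total = 119.1∠44.8° V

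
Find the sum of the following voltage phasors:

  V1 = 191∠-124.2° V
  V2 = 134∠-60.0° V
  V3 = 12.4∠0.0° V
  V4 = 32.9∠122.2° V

Step 1 — Convert each phasor to rectangular form:
  V1 = 191·(cos(-124.2°) + j·sin(-124.2°)) = -107.4 - j158 V
  V2 = 134·(cos(-60.0°) + j·sin(-60.0°)) = 67 - j116 V
  V3 = 12.4·(cos(0.0°) + j·sin(0.0°)) = 12.4 V
  V4 = 32.9·(cos(122.2°) + j·sin(122.2°)) = -17.53 + j27.84 V
Step 2 — Sum components: V_total = -45.49 - j246.2 V.
Step 3 — Convert to polar: |V_total| = 250.3 V, ∠V_total = -100.5°.

V_total = 250.3∠-100.5° V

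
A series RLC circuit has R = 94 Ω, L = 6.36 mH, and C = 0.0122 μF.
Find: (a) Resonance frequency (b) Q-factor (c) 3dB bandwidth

Step 1 — Resonance condition Im(Z)=0 gives ω₀ = 1/√(LC).
Step 2 — ω₀ = 1/√(0.00636·1.22e-08) = 1.135e+05 rad/s.
Step 3 — f₀ = ω₀/(2π) = 1.807e+04 Hz.
Step 4 — Series Q: Q = ω₀L/R = 1.135e+05·0.00636/94 = 7.681.
Step 5 — 3dB bandwidth: Δω = ω₀/Q = 1.478e+04 rad/s; BW = Δω/(2π) = 2352 Hz.

(a) f₀ = 1.807e+04 Hz  (b) Q = 7.681  (c) BW = 2352 Hz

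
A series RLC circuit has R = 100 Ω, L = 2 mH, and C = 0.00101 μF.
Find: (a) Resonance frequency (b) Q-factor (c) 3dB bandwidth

Step 1 — Resonance condition Im(Z)=0 gives ω₀ = 1/√(LC).
Step 2 — ω₀ = 1/√(0.002·1.01e-09) = 7.036e+05 rad/s.
Step 3 — f₀ = ω₀/(2π) = 1.12e+05 Hz.
Step 4 — Series Q: Q = ω₀L/R = 7.036e+05·0.002/100 = 14.07.
Step 5 — 3dB bandwidth: Δω = ω₀/Q = 5e+04 rad/s; BW = Δω/(2π) = 7958 Hz.

(a) f₀ = 1.12e+05 Hz  (b) Q = 14.07  (c) BW = 7958 Hz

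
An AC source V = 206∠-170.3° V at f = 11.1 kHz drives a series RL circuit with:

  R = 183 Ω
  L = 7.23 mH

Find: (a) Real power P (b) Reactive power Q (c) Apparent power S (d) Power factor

Step 1 — Angular frequency: ω = 2π·f = 2π·1.11e+04 = 6.974e+04 rad/s.
Step 2 — Component impedances:
  R: Z = R = 183 Ω
  L: Z = jωL = j·6.974e+04·0.00723 = 0 + j504.2 Ω
Step 3 — Series combination: Z_total = R + L = 183 + j504.2 Ω = 536.4∠70.1° Ω.
Step 4 — Source phasor: V = 206∠-170.3° V = -203.1 - j34.71 V.
Step 5 — Current: I = V / Z = -0.19 + j0.3338 A = 0.384∠119.6° A.
Step 6 — Complex power: S = V·I* = 26.99 + j74.36 VA.
Step 7 — Real power: P = Re(S) = 26.99 W.
Step 8 — Reactive power: Q = Im(S) = 74.36 VAR.
Step 9 — Apparent power: |S| = 79.11 VA.
Step 10 — Power factor: PF = P/|S| = 0.3411 (lagging).

(a) P = 26.99 W  (b) Q = 74.36 VAR  (c) S = 79.11 VA  (d) PF = 0.3411 (lagging)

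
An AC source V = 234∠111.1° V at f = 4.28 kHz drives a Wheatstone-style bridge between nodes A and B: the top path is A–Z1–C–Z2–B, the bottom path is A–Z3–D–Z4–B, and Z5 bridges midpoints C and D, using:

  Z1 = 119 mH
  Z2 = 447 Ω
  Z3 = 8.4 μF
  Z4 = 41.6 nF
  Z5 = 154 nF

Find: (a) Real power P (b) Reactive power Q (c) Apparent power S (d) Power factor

Step 1 — Angular frequency: ω = 2π·f = 2π·4280 = 2.689e+04 rad/s.
Step 2 — Component impedances:
  Z1: Z = jωL = j·2.689e+04·0.119 = 0 + j3200 Ω
  Z2: Z = R = 447 Ω
  Z3: Z = 1/(jωC) = -j/(ω·C) = 0 - j4.427 Ω
  Z4: Z = 1/(jωC) = -j/(ω·C) = 0 - j893.9 Ω
  Z5: Z = 1/(jωC) = -j/(ω·C) = 0 - j241.5 Ω
Step 3 — Bridge requires nodal analysis (the Z5 bridge couples midpoints C and D, so the two paths cannot be reduced to a simple series/parallel combination). Setting node B to ground and injecting 1 A at node A, the 3-node admittance system at A, C, D solves to V_A = Z_AB = 232.6 - j297.2 Ω = 377.4∠-51.9° Ω.
Step 4 — Source phasor: V = 234∠111.1° V = -84.24 + j218.3 V.
Step 5 — Current: I = V / Z = -0.5931 + j0.1808 A = 0.62∠163.0° A.
Step 6 — Complex power: S = V·I* = 89.44 - j114.2 VA.
Step 7 — Real power: P = Re(S) = 89.44 W.
Step 8 — Reactive power: Q = Im(S) = -114.2 VAR.
Step 9 — Apparent power: |S| = 145.1 VA.
Step 10 — Power factor: PF = P/|S| = 0.6164 (leading).

(a) P = 89.44 W  (b) Q = -114.2 VAR  (c) S = 145.1 VA  (d) PF = 0.6164 (leading)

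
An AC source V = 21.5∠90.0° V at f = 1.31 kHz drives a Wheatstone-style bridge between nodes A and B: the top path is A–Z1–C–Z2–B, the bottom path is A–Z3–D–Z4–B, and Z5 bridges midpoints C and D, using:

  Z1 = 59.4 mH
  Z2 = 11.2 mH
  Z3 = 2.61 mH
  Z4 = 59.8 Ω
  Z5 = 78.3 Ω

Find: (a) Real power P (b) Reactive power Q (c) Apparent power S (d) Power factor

Step 1 — Angular frequency: ω = 2π·f = 2π·1310 = 8231 rad/s.
Step 2 — Component impedances:
  Z1: Z = jωL = j·8231·0.0594 = 0 + j488.9 Ω
  Z2: Z = jωL = j·8231·0.0112 = 0 + j92.19 Ω
  Z3: Z = jωL = j·8231·0.00261 = 0 + j21.48 Ω
  Z4: Z = R = 59.8 Ω
  Z5: Z = R = 78.3 Ω
Step 3 — Bridge requires nodal analysis (the Z5 bridge couples midpoints C and D, so the two paths cannot be reduced to a simple series/parallel combination). Setting node B to ground and injecting 1 A at node A, the 3-node admittance system at A, C, D solves to V_A = Z_AB = 41.29 + j34.36 Ω = 53.72∠39.8° Ω.
Step 4 — Source phasor: V = 21.5∠90.0° V = 0 + j21.5 V.
Step 5 — Current: I = V / Z = 0.256 + j0.3077 A = 0.4003∠50.2° A.
Step 6 — Complex power: S = V·I* = 6.615 + j5.504 VA.
Step 7 — Real power: P = Re(S) = 6.615 W.
Step 8 — Reactive power: Q = Im(S) = 5.504 VAR.
Step 9 — Apparent power: |S| = 8.605 VA.
Step 10 — Power factor: PF = P/|S| = 0.7687 (lagging).

(a) P = 6.615 W  (b) Q = 5.504 VAR  (c) S = 8.605 VA  (d) PF = 0.7687 (lagging)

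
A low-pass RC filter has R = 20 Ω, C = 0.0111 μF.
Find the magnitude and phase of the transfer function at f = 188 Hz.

Step 1 — Angular frequency: ω = 2π·188 = 1181 rad/s.
Step 2 — Transfer function: H(jω) = 1/(1 + jωRC).
Step 3 — Denominator: 1 + jωRC = 1 + j·1181·20·1.11e-08 = 1 + j0.0002622.
Step 4 — H = 1 - j0.0002622.
Step 5 — Magnitude: |H| = 1 (-0.0 dB); phase: φ = -0.0°.

|H| = 1 (-0.0 dB), φ = -0.0°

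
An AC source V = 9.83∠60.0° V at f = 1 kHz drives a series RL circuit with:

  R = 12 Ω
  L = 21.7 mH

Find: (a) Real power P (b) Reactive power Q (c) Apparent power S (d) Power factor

Step 1 — Angular frequency: ω = 2π·f = 2π·1000 = 6283 rad/s.
Step 2 — Component impedances:
  R: Z = R = 12 Ω
  L: Z = jωL = j·6283·0.0217 = 0 + j136.3 Ω
Step 3 — Series combination: Z_total = R + L = 12 + j136.3 Ω = 136.9∠85.0° Ω.
Step 4 — Source phasor: V = 9.83∠60.0° V = 4.915 + j8.513 V.
Step 5 — Current: I = V / Z = 0.06511 - j0.03032 A = 0.07182∠-25.0° A.
Step 6 — Complex power: S = V·I* = 0.0619 + j0.7033 VA.
Step 7 — Real power: P = Re(S) = 0.0619 W.
Step 8 — Reactive power: Q = Im(S) = 0.7033 VAR.
Step 9 — Apparent power: |S| = 0.706 VA.
Step 10 — Power factor: PF = P/|S| = 0.08767 (lagging).

(a) P = 0.0619 W  (b) Q = 0.7033 VAR  (c) S = 0.706 VA  (d) PF = 0.08767 (lagging)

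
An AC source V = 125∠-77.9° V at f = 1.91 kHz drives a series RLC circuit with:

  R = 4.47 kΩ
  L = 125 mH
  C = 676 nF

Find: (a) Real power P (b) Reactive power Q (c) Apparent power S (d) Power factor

Step 1 — Angular frequency: ω = 2π·f = 2π·1910 = 1.2e+04 rad/s.
Step 2 — Component impedances:
  R: Z = R = 4470 Ω
  L: Z = jωL = j·1.2e+04·0.125 = 0 + j1500 Ω
  C: Z = 1/(jωC) = -j/(ω·C) = 0 - j123.3 Ω
Step 3 — Series combination: Z_total = R + L + C = 4470 + j1377 Ω = 4677∠17.1° Ω.
Step 4 — Source phasor: V = 125∠-77.9° V = 26.2 - j122.2 V.
Step 5 — Current: I = V / Z = -0.002338 - j0.02662 A = 0.02673∠-95.0° A.
Step 6 — Complex power: S = V·I* = 3.193 + j0.9834 VA.
Step 7 — Real power: P = Re(S) = 3.193 W.
Step 8 — Reactive power: Q = Im(S) = 0.9834 VAR.
Step 9 — Apparent power: |S| = 3.341 VA.
Step 10 — Power factor: PF = P/|S| = 0.9557 (lagging).

(a) P = 3.193 W  (b) Q = 0.9834 VAR  (c) S = 3.341 VA  (d) PF = 0.9557 (lagging)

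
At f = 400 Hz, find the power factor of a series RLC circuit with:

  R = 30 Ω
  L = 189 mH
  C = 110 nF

Step 1 — Angular frequency: ω = 2π·f = 2π·400 = 2513 rad/s.
Step 2 — Component impedances:
  R: Z = R = 30 Ω
  L: Z = jωL = j·2513·0.189 = 0 + j475 Ω
  C: Z = 1/(jωC) = -j/(ω·C) = 0 - j3617 Ω
Step 3 — Series combination: Z_total = R + L + C = 30 - j3142 Ω = 3142∠-89.5° Ω.
Step 4 — Power factor: PF = cos(φ) = Re(Z)/|Z| = 30/3142.3 = 0.009547.
Step 5 — Type: Im(Z) = -3142 ⇒ leading (phase φ = -89.5°).

PF = 0.009547 (leading, φ = -89.5°)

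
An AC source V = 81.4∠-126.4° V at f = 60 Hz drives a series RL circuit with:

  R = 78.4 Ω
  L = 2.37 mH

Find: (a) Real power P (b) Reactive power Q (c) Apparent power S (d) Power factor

Step 1 — Angular frequency: ω = 2π·f = 2π·60 = 377 rad/s.
Step 2 — Component impedances:
  R: Z = R = 78.4 Ω
  L: Z = jωL = j·377·0.00237 = 0 + j0.8935 Ω
Step 3 — Series combination: Z_total = R + L = 78.4 + j0.8935 Ω = 78.41∠0.7° Ω.
Step 4 — Source phasor: V = 81.4∠-126.4° V = -48.3 - j65.52 V.
Step 5 — Current: I = V / Z = -0.6256 - j0.8286 A = 1.038∠-127.1° A.
Step 6 — Complex power: S = V·I* = 84.5 + j0.963 VA.
Step 7 — Real power: P = Re(S) = 84.5 W.
Step 8 — Reactive power: Q = Im(S) = 0.963 VAR.
Step 9 — Apparent power: |S| = 84.51 VA.
Step 10 — Power factor: PF = P/|S| = 0.9999 (lagging).

(a) P = 84.5 W  (b) Q = 0.963 VAR  (c) S = 84.51 VA  (d) PF = 0.9999 (lagging)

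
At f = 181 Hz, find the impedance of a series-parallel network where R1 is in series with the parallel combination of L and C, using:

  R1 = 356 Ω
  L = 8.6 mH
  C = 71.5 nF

Step 1 — Angular frequency: ω = 2π·f = 2π·181 = 1137 rad/s.
Step 2 — Component impedances:
  R1: Z = R = 356 Ω
  L: Z = jωL = j·1137·0.0086 = 0 + j9.78 Ω
  C: Z = 1/(jωC) = -j/(ω·C) = 0 - j1.23e+04 Ω
Step 3 — Parallel branch: L || C = 1/(1/L + 1/C) = 0 + j9.788 Ω.
Step 4 — Series with R1: Z_total = R1 + (L || C) = 356 + j9.788 Ω = 356.1∠1.6° Ω.

Z = 356 + j9.788 Ω = 356.1∠1.6° Ω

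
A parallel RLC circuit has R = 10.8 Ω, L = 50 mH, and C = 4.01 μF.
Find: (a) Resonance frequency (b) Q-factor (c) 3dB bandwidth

Step 1 — Resonance: ω₀ = 1/√(LC) = 1/√(0.05·4.01e-06) = 2233 rad/s.
Step 2 — f₀ = ω₀/(2π) = 355.4 Hz.
Step 3 — Parallel Q: Q = R/(ω₀L) = 10.8/(2233·0.05) = 0.09672.
Step 4 — Bandwidth: Δω = ω₀/Q = 2.309e+04 rad/s; BW = Δω/(2π) = 3675 Hz.

(a) f₀ = 355.4 Hz  (b) Q = 0.09672  (c) BW = 3675 Hz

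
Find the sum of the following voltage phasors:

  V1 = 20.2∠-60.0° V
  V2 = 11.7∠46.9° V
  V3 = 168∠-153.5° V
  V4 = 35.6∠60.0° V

Step 1 — Convert each phasor to rectangular form:
  V1 = 20.2·(cos(-60.0°) + j·sin(-60.0°)) = 10.1 - j17.49 V
  V2 = 11.7·(cos(46.9°) + j·sin(46.9°)) = 7.994 + j8.543 V
  V3 = 168·(cos(-153.5°) + j·sin(-153.5°)) = -150.3 - j74.96 V
  V4 = 35.6·(cos(60.0°) + j·sin(60.0°)) = 17.8 + j30.83 V
Step 2 — Sum components: V_total = -114.5 - j53.08 V.
Step 3 — Convert to polar: |V_total| = 126.2 V, ∠V_total = -155.1°.

V_total = 126.2∠-155.1° V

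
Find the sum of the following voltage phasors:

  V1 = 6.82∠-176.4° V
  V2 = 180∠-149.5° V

Step 1 — Convert each phasor to rectangular form:
  V1 = 6.82·(cos(-176.4°) + j·sin(-176.4°)) = -6.807 - j0.4282 V
  V2 = 180·(cos(-149.5°) + j·sin(-149.5°)) = -155.1 - j91.36 V
Step 2 — Sum components: V_total = -161.9 - j91.79 V.
Step 3 — Convert to polar: |V_total| = 186.1 V, ∠V_total = -150.4°.

V_total = 186.1∠-150.4° V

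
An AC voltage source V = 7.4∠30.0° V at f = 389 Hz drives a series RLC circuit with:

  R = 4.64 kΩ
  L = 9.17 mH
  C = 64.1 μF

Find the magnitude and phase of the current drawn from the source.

Step 1 — Angular frequency: ω = 2π·f = 2π·389 = 2444 rad/s.
Step 2 — Component impedances:
  R: Z = R = 4640 Ω
  L: Z = jωL = j·2444·0.00917 = 0 + j22.41 Ω
  C: Z = 1/(jωC) = -j/(ω·C) = 0 - j6.383 Ω
Step 3 — Series combination: Z_total = R + L + C = 4640 + j16.03 Ω = 4640∠0.2° Ω.
Step 4 — Source phasor: V = 7.4∠30.0° V = 6.409 + j3.7 V.
Step 5 — Ohm's law: I = V / Z_total = (6.409 + j3.7) / (4640 + j16.03) = 0.001384 + j0.0007926 A.
Step 6 — Convert to polar: |I| = 0.001595 A, ∠I = 29.8°.

I = 0.001595∠29.8° A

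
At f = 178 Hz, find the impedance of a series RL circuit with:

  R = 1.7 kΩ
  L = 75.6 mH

Step 1 — Angular frequency: ω = 2π·f = 2π·178 = 1118 rad/s.
Step 2 — Component impedances:
  R: Z = R = 1700 Ω
  L: Z = jωL = j·1118·0.0756 = 0 + j84.55 Ω
Step 3 — Series combination: Z_total = R + L = 1700 + j84.55 Ω = 1702∠2.8° Ω.

Z = 1700 + j84.55 Ω = 1702∠2.8° Ω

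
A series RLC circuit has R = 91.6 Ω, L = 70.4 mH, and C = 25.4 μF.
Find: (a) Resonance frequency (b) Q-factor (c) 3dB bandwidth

Step 1 — Resonance condition Im(Z)=0 gives ω₀ = 1/√(LC).
Step 2 — ω₀ = 1/√(0.0704·2.54e-05) = 747.8 rad/s.
Step 3 — f₀ = ω₀/(2π) = 119 Hz.
Step 4 — Series Q: Q = ω₀L/R = 747.8·0.0704/91.6 = 0.5747.
Step 5 — 3dB bandwidth: Δω = ω₀/Q = 1301 rad/s; BW = Δω/(2π) = 207.1 Hz.

(a) f₀ = 119 Hz  (b) Q = 0.5747  (c) BW = 207.1 Hz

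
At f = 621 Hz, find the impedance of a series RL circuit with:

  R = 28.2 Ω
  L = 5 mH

Step 1 — Angular frequency: ω = 2π·f = 2π·621 = 3902 rad/s.
Step 2 — Component impedances:
  R: Z = R = 28.2 Ω
  L: Z = jωL = j·3902·0.005 = 0 + j19.51 Ω
Step 3 — Series combination: Z_total = R + L = 28.2 + j19.51 Ω = 34.29∠34.7° Ω.

Z = 28.2 + j19.51 Ω = 34.29∠34.7° Ω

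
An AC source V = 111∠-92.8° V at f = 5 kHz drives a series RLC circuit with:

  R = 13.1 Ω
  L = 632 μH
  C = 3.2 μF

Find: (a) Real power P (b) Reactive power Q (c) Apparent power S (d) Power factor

Step 1 — Angular frequency: ω = 2π·f = 2π·5000 = 3.142e+04 rad/s.
Step 2 — Component impedances:
  R: Z = R = 13.1 Ω
  L: Z = jωL = j·3.142e+04·0.000632 = 0 + j19.85 Ω
  C: Z = 1/(jωC) = -j/(ω·C) = 0 - j9.947 Ω
Step 3 — Series combination: Z_total = R + L + C = 13.1 + j9.908 Ω = 16.42∠37.1° Ω.
Step 4 — Source phasor: V = 111∠-92.8° V = -5.422 - j110.9 V.
Step 5 — Current: I = V / Z = -4.335 - j5.185 A = 6.758∠-129.9° A.
Step 6 — Complex power: S = V·I* = 598.3 + j452.5 VA.
Step 7 — Real power: P = Re(S) = 598.3 W.
Step 8 — Reactive power: Q = Im(S) = 452.5 VAR.
Step 9 — Apparent power: |S| = 750.1 VA.
Step 10 — Power factor: PF = P/|S| = 0.7976 (lagging).

(a) P = 598.3 W  (b) Q = 452.5 VAR  (c) S = 750.1 VA  (d) PF = 0.7976 (lagging)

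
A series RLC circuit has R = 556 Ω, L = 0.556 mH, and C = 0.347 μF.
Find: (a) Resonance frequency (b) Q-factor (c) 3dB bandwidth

Step 1 — Resonance condition Im(Z)=0 gives ω₀ = 1/√(LC).
Step 2 — ω₀ = 1/√(0.000556·3.47e-07) = 7.199e+04 rad/s.
Step 3 — f₀ = ω₀/(2π) = 1.146e+04 Hz.
Step 4 — Series Q: Q = ω₀L/R = 7.199e+04·0.000556/556 = 0.07199.
Step 5 — 3dB bandwidth: Δω = ω₀/Q = 1e+06 rad/s; BW = Δω/(2π) = 1.592e+05 Hz.

(a) f₀ = 1.146e+04 Hz  (b) Q = 0.07199  (c) BW = 1.592e+05 Hz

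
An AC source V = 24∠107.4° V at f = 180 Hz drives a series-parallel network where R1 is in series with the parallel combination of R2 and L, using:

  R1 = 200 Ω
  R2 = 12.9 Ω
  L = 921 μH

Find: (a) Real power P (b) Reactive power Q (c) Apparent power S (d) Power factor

Step 1 — Angular frequency: ω = 2π·f = 2π·180 = 1131 rad/s.
Step 2 — Component impedances:
  R1: Z = R = 200 Ω
  R2: Z = R = 12.9 Ω
  L: Z = jωL = j·1131·0.000921 = 0 + j1.042 Ω
Step 3 — Parallel branch: R2 || L = 1/(1/R2 + 1/L) = 0.08356 + j1.035 Ω.
Step 4 — Series with R1: Z_total = R1 + (R2 || L) = 200.1 + j1.035 Ω = 200.1∠0.3° Ω.
Step 5 — Source phasor: V = 24∠107.4° V = -7.177 + j22.9 V.
Step 6 — Current: I = V / Z = -0.03528 + j0.1146 A = 0.1199∠107.1° A.
Step 7 — Complex power: S = V·I* = 2.879 + j0.01489 VA.
Step 8 — Real power: P = Re(S) = 2.879 W.
Step 9 — Reactive power: Q = Im(S) = 0.01489 VAR.
Step 10 — Apparent power: |S| = 2.879 VA.
Step 11 — Power factor: PF = P/|S| = 1 (lagging).

(a) P = 2.879 W  (b) Q = 0.01489 VAR  (c) S = 2.879 VA  (d) PF = 1 (lagging)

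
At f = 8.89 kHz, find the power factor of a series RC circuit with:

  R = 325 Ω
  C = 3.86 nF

Step 1 — Angular frequency: ω = 2π·f = 2π·8890 = 5.586e+04 rad/s.
Step 2 — Component impedances:
  R: Z = R = 325 Ω
  C: Z = 1/(jωC) = -j/(ω·C) = 0 - j4638 Ω
Step 3 — Series combination: Z_total = R + C = 325 - j4638 Ω = 4649∠-86.0° Ω.
Step 4 — Power factor: PF = cos(φ) = Re(Z)/|Z| = 325/4649.4 = 0.0699.
Step 5 — Type: Im(Z) = -4638 ⇒ leading (phase φ = -86.0°).

PF = 0.0699 (leading, φ = -86.0°)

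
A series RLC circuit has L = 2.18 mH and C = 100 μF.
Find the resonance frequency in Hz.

Step 1 — Resonance condition Im(Z)=0 gives ω₀ = 1/√(LC).
Step 2 — ω₀ = 1/√(0.00218·0.0001) = 2142 rad/s.
Step 3 — f₀ = ω₀/(2π) = 340.9 Hz.

f₀ = 340.9 Hz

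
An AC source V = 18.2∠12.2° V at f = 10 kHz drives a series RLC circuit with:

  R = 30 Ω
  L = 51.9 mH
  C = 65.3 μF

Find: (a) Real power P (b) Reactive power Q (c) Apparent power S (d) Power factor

Step 1 — Angular frequency: ω = 2π·f = 2π·1e+04 = 6.283e+04 rad/s.
Step 2 — Component impedances:
  R: Z = R = 30 Ω
  L: Z = jωL = j·6.283e+04·0.0519 = 0 + j3261 Ω
  C: Z = 1/(jωC) = -j/(ω·C) = 0 - j0.2437 Ω
Step 3 — Series combination: Z_total = R + L + C = 30 + j3261 Ω = 3261∠89.5° Ω.
Step 4 — Source phasor: V = 18.2∠12.2° V = 17.79 + j3.846 V.
Step 5 — Current: I = V / Z = 0.00123 - j0.005444 A = 0.005581∠-77.3° A.
Step 6 — Complex power: S = V·I* = 0.0009345 + j0.1016 VA.
Step 7 — Real power: P = Re(S) = 0.0009345 W.
Step 8 — Reactive power: Q = Im(S) = 0.1016 VAR.
Step 9 — Apparent power: |S| = 0.1016 VA.
Step 10 — Power factor: PF = P/|S| = 0.0092 (lagging).

(a) P = 0.0009345 W  (b) Q = 0.1016 VAR  (c) S = 0.1016 VA  (d) PF = 0.0092 (lagging)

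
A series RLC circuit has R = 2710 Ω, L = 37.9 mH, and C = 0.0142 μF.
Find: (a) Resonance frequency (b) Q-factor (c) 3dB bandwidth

Step 1 — Resonance: ω₀ = 1/√(LC) = 1/√(0.0379·1.42e-08) = 4.311e+04 rad/s.
Step 2 — f₀ = ω₀/(2π) = 6861 Hz.
Step 3 — Series Q: Q = ω₀L/R = 4.311e+04·0.0379/2710 = 0.6028.
Step 4 — Bandwidth: Δω = ω₀/Q = 7.15e+04 rad/s; BW = Δω/(2π) = 1.138e+04 Hz.

(a) f₀ = 6861 Hz  (b) Q = 0.6028  (c) BW = 1.138e+04 Hz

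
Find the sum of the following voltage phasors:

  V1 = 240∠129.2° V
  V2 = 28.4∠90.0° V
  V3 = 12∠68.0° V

Step 1 — Convert each phasor to rectangular form:
  V1 = 240·(cos(129.2°) + j·sin(129.2°)) = -151.7 + j186 V
  V2 = 28.4·(cos(90.0°) + j·sin(90.0°)) = 0 + j28.4 V
  V3 = 12·(cos(68.0°) + j·sin(68.0°)) = 4.495 + j11.13 V
Step 2 — Sum components: V_total = -147.2 + j225.5 V.
Step 3 — Convert to polar: |V_total| = 269.3 V, ∠V_total = 123.1°.

V_total = 269.3∠123.1° V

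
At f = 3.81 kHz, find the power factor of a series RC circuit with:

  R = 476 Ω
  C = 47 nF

Step 1 — Angular frequency: ω = 2π·f = 2π·3810 = 2.394e+04 rad/s.
Step 2 — Component impedances:
  R: Z = R = 476 Ω
  C: Z = 1/(jωC) = -j/(ω·C) = 0 - j888.8 Ω
Step 3 — Series combination: Z_total = R + C = 476 - j888.8 Ω = 1008∠-61.8° Ω.
Step 4 — Power factor: PF = cos(φ) = Re(Z)/|Z| = 476/1008.2 = 0.4721.
Step 5 — Type: Im(Z) = -888.8 ⇒ leading (phase φ = -61.8°).

PF = 0.4721 (leading, φ = -61.8°)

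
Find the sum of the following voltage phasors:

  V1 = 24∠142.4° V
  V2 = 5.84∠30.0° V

Step 1 — Convert each phasor to rectangular form:
  V1 = 24·(cos(142.4°) + j·sin(142.4°)) = -19.01 + j14.64 V
  V2 = 5.84·(cos(30.0°) + j·sin(30.0°)) = 5.058 + j2.92 V
Step 2 — Sum components: V_total = -13.96 + j17.56 V.
Step 3 — Convert to polar: |V_total| = 22.43 V, ∠V_total = 128.5°.

V_total = 22.43∠128.5° V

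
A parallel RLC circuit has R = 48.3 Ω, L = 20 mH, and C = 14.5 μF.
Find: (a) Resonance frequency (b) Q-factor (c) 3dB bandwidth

Step 1 — Resonance: ω₀ = 1/√(LC) = 1/√(0.02·1.45e-05) = 1857 rad/s.
Step 2 — f₀ = ω₀/(2π) = 295.5 Hz.
Step 3 — Parallel Q: Q = R/(ω₀L) = 48.3/(1857·0.02) = 1.301.
Step 4 — Bandwidth: Δω = ω₀/Q = 1428 rad/s; BW = Δω/(2π) = 227.3 Hz.

(a) f₀ = 295.5 Hz  (b) Q = 1.301  (c) BW = 227.3 Hz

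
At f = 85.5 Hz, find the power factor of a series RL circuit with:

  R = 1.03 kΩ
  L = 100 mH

Step 1 — Angular frequency: ω = 2π·f = 2π·85.5 = 537.2 rad/s.
Step 2 — Component impedances:
  R: Z = R = 1030 Ω
  L: Z = jωL = j·537.2·0.1 = 0 + j53.72 Ω
Step 3 — Series combination: Z_total = R + L = 1030 + j53.72 Ω = 1031∠3.0° Ω.
Step 4 — Power factor: PF = cos(φ) = Re(Z)/|Z| = 1030/1031.4 = 0.9986.
Step 5 — Type: Im(Z) = 53.72 ⇒ lagging (phase φ = 3.0°).

PF = 0.9986 (lagging, φ = 3.0°)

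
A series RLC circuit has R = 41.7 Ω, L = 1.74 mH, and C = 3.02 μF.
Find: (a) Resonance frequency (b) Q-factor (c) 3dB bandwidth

Step 1 — Resonance condition Im(Z)=0 gives ω₀ = 1/√(LC).
Step 2 — ω₀ = 1/√(0.00174·3.02e-06) = 1.38e+04 rad/s.
Step 3 — f₀ = ω₀/(2π) = 2196 Hz.
Step 4 — Series Q: Q = ω₀L/R = 1.38e+04·0.00174/41.7 = 0.5756.
Step 5 — 3dB bandwidth: Δω = ω₀/Q = 2.397e+04 rad/s; BW = Δω/(2π) = 3814 Hz.

(a) f₀ = 2196 Hz  (b) Q = 0.5756  (c) BW = 3814 Hz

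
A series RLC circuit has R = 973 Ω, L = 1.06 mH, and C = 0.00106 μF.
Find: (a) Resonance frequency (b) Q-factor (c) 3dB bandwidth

Step 1 — Resonance: ω₀ = 1/√(LC) = 1/√(0.00106·1.06e-09) = 9.434e+05 rad/s.
Step 2 — f₀ = ω₀/(2π) = 1.501e+05 Hz.
Step 3 — Series Q: Q = ω₀L/R = 9.434e+05·0.00106/973 = 1.028.
Step 4 — Bandwidth: Δω = ω₀/Q = 9.179e+05 rad/s; BW = Δω/(2π) = 1.461e+05 Hz.

(a) f₀ = 1.501e+05 Hz  (b) Q = 1.028  (c) BW = 1.461e+05 Hz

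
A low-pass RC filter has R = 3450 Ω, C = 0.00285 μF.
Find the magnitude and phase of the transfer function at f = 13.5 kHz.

Step 1 — Angular frequency: ω = 2π·1.35e+04 = 8.482e+04 rad/s.
Step 2 — Transfer function: H(jω) = 1/(1 + jωRC).
Step 3 — Denominator: 1 + jωRC = 1 + j·8.482e+04·3450·2.85e-09 = 1 + j0.834.
Step 4 — H = 0.5898 - j0.4919.
Step 5 — Magnitude: |H| = 0.768 (-2.3 dB); phase: φ = -39.8°.

|H| = 0.768 (-2.3 dB), φ = -39.8°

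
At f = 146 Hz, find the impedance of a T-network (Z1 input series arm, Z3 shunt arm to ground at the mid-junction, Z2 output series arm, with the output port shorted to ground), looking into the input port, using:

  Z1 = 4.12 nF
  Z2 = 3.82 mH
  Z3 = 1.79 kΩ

Step 1 — Angular frequency: ω = 2π·f = 2π·146 = 917.3 rad/s.
Step 2 — Component impedances:
  Z1: Z = 1/(jωC) = -j/(ω·C) = 0 - j2.646e+05 Ω
  Z2: Z = jωL = j·917.3·0.00382 = 0 + j3.504 Ω
  Z3: Z = R = 1790 Ω
Step 3 — With the output port shorted to ground, the output series arm Z2 runs from the junction to ground; the shunt arm Z3 also runs from the junction to ground. They appear in parallel: Z3 || Z2 = 0.00686 + j3.504 Ω.
Step 4 — Series with input arm Z1: Z_in = Z1 + (Z3 || Z2) = 0.00686 - j2.646e+05 Ω = 2.646e+05∠-90.0° Ω.

Z = 0.00686 - j2.646e+05 Ω = 2.646e+05∠-90.0° Ω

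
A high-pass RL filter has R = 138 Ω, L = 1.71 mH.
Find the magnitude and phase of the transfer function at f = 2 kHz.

Step 1 — Angular frequency: ω = 2π·2000 = 1.257e+04 rad/s.
Step 2 — Transfer function: H(jω) = jωL/(R + jωL).
Step 3 — Numerator jωL = j·21.49; denominator R + jωL = 138 + j21.49.
Step 4 — H = 0.02367 + j0.152.
Step 5 — Magnitude: |H| = 0.1539 (-16.3 dB); phase: φ = 81.1°.

|H| = 0.1539 (-16.3 dB), φ = 81.1°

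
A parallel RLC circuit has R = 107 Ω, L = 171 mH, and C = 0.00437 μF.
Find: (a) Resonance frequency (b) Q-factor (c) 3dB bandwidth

Step 1 — Resonance: ω₀ = 1/√(LC) = 1/√(0.171·4.37e-09) = 3.658e+04 rad/s.
Step 2 — f₀ = ω₀/(2π) = 5822 Hz.
Step 3 — Parallel Q: Q = R/(ω₀L) = 107/(3.658e+04·0.171) = 0.01711.
Step 4 — Bandwidth: Δω = ω₀/Q = 2.139e+06 rad/s; BW = Δω/(2π) = 3.404e+05 Hz.

(a) f₀ = 5822 Hz  (b) Q = 0.01711  (c) BW = 3.404e+05 Hz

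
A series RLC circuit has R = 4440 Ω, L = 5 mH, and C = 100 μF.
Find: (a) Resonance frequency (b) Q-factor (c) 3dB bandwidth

Step 1 — Resonance: ω₀ = 1/√(LC) = 1/√(0.005·0.0001) = 1414 rad/s.
Step 2 — f₀ = ω₀/(2π) = 225.1 Hz.
Step 3 — Series Q: Q = ω₀L/R = 1414·0.005/4440 = 0.001593.
Step 4 — Bandwidth: Δω = ω₀/Q = 8.88e+05 rad/s; BW = Δω/(2π) = 1.413e+05 Hz.

(a) f₀ = 225.1 Hz  (b) Q = 0.001593  (c) BW = 1.413e+05 Hz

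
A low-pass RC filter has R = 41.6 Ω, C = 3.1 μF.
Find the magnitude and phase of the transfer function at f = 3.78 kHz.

Step 1 — Angular frequency: ω = 2π·3780 = 2.375e+04 rad/s.
Step 2 — Transfer function: H(jω) = 1/(1 + jωRC).
Step 3 — Denominator: 1 + jωRC = 1 + j·2.375e+04·41.6·3.1e-06 = 1 + j3.063.
Step 4 — H = 0.09633 - j0.295.
Step 5 — Magnitude: |H| = 0.3104 (-10.2 dB); phase: φ = -71.9°.

|H| = 0.3104 (-10.2 dB), φ = -71.9°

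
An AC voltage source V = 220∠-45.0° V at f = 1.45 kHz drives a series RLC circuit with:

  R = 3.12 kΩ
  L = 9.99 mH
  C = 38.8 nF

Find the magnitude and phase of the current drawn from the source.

Step 1 — Angular frequency: ω = 2π·f = 2π·1450 = 9111 rad/s.
Step 2 — Component impedances:
  R: Z = R = 3120 Ω
  L: Z = jωL = j·9111·0.00999 = 0 + j91.02 Ω
  C: Z = 1/(jωC) = -j/(ω·C) = 0 - j2829 Ω
Step 3 — Series combination: Z_total = R + L + C = 3120 - j2738 Ω = 4151∠-41.3° Ω.
Step 4 — Source phasor: V = 220∠-45.0° V = 155.6 - j155.6 V.
Step 5 — Ohm's law: I = V / Z_total = (155.6 - j155.6) / (3120 - j2738) = 0.05289 - j0.00345 A.
Step 6 — Convert to polar: |I| = 0.053 A, ∠I = -3.7°.

I = 0.053∠-3.7° A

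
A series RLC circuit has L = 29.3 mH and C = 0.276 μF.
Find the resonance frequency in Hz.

Step 1 — Resonance condition Im(Z)=0 gives ω₀ = 1/√(LC).
Step 2 — ω₀ = 1/√(0.0293·2.76e-07) = 1.112e+04 rad/s.
Step 3 — f₀ = ω₀/(2π) = 1770 Hz.

f₀ = 1770 Hz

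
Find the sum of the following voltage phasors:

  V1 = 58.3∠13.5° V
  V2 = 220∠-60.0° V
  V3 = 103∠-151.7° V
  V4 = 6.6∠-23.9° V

Step 1 — Convert each phasor to rectangular form:
  V1 = 58.3·(cos(13.5°) + j·sin(13.5°)) = 56.69 + j13.61 V
  V2 = 220·(cos(-60.0°) + j·sin(-60.0°)) = 110 - j190.5 V
  V3 = 103·(cos(-151.7°) + j·sin(-151.7°)) = -90.69 - j48.83 V
  V4 = 6.6·(cos(-23.9°) + j·sin(-23.9°)) = 6.034 - j2.674 V
Step 2 — Sum components: V_total = 82.03 - j228.4 V.
Step 3 — Convert to polar: |V_total| = 242.7 V, ∠V_total = -70.2°.

V_total = 242.7∠-70.2° V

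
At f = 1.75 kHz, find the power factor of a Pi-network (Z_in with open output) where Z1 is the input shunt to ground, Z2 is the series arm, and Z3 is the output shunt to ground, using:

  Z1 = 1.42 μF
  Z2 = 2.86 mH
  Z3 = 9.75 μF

Step 1 — Angular frequency: ω = 2π·f = 2π·1750 = 1.1e+04 rad/s.
Step 2 — Component impedances:
  Z1: Z = 1/(jωC) = -j/(ω·C) = 0 - j64.05 Ω
  Z2: Z = jωL = j·1.1e+04·0.00286 = 0 + j31.45 Ω
  Z3: Z = 1/(jωC) = -j/(ω·C) = 0 - j9.328 Ω
Step 3 — With open output, the series arm Z2 and the output shunt Z3 appear in series to ground: Z2 + Z3 = 0 + j22.12 Ω.
Step 4 — Parallel with input shunt Z1: Z_in = Z1 || (Z2 + Z3) = 0 + j33.79 Ω = 33.79∠90.0° Ω.
Step 5 — Power factor: PF = cos(φ) = Re(Z)/|Z| = -0/33.79 = -0.
Step 6 — Type: Im(Z) = 33.79 ⇒ lagging (phase φ = 90.0°).

PF = -0 (lagging, φ = 90.0°)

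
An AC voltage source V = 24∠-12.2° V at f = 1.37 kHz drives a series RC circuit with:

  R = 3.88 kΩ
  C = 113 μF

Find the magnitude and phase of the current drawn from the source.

Step 1 — Angular frequency: ω = 2π·f = 2π·1370 = 8608 rad/s.
Step 2 — Component impedances:
  R: Z = R = 3880 Ω
  C: Z = 1/(jωC) = -j/(ω·C) = 0 - j1.028 Ω
Step 3 — Series combination: Z_total = R + C = 3880 - j1.028 Ω = 3880∠-0.0° Ω.
Step 4 — Source phasor: V = 24∠-12.2° V = 23.46 - j5.072 V.
Step 5 — Ohm's law: I = V / Z_total = (23.46 - j5.072) / (3880 - j1.028) = 0.006046 - j0.001306 A.
Step 6 — Convert to polar: |I| = 0.006186 A, ∠I = -12.2°.

I = 0.006186∠-12.2° A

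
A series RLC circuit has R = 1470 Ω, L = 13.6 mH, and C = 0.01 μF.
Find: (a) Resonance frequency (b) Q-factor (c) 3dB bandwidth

Step 1 — Resonance: ω₀ = 1/√(LC) = 1/√(0.0136·1e-08) = 8.575e+04 rad/s.
Step 2 — f₀ = ω₀/(2π) = 1.365e+04 Hz.
Step 3 — Series Q: Q = ω₀L/R = 8.575e+04·0.0136/1470 = 0.7933.
Step 4 — Bandwidth: Δω = ω₀/Q = 1.081e+05 rad/s; BW = Δω/(2π) = 1.72e+04 Hz.

(a) f₀ = 1.365e+04 Hz  (b) Q = 0.7933  (c) BW = 1.72e+04 Hz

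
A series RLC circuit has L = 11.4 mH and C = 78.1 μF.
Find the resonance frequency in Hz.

Step 1 — Resonance condition Im(Z)=0 gives ω₀ = 1/√(LC).
Step 2 — ω₀ = 1/√(0.0114·7.81e-05) = 1060 rad/s.
Step 3 — f₀ = ω₀/(2π) = 168.7 Hz.

f₀ = 168.7 Hz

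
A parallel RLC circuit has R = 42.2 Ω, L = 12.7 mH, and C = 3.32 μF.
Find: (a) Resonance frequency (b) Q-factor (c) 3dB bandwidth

Step 1 — Resonance: ω₀ = 1/√(LC) = 1/√(0.0127·3.32e-06) = 4870 rad/s.
Step 2 — f₀ = ω₀/(2π) = 775.1 Hz.
Step 3 — Parallel Q: Q = R/(ω₀L) = 42.2/(4870·0.0127) = 0.6823.
Step 4 — Bandwidth: Δω = ω₀/Q = 7138 rad/s; BW = Δω/(2π) = 1136 Hz.

(a) f₀ = 775.1 Hz  (b) Q = 0.6823  (c) BW = 1136 Hz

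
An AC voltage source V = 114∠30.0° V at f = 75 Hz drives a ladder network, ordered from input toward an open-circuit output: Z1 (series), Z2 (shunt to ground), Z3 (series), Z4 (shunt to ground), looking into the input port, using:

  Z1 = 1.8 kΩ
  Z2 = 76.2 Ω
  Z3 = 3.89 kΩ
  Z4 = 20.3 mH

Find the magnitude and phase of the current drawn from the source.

Step 1 — Angular frequency: ω = 2π·f = 2π·75 = 471.2 rad/s.
Step 2 — Component impedances:
  Z1: Z = R = 1800 Ω
  Z2: Z = R = 76.2 Ω
  Z3: Z = R = 3890 Ω
  Z4: Z = jωL = j·471.2·0.0203 = 0 + j9.566 Ω
Step 3 — Ladder network (open output): work backward from the far end, alternating series and parallel combinations. Z_in = 1875 + j0.003531 Ω = 1875∠0.0° Ω.
Step 4 — Source phasor: V = 114∠30.0° V = 98.73 + j57 V.
Step 5 — Ohm's law: I = V / Z_total = (98.73 + j57) / (1875 + j0.003531) = 0.05266 + j0.0304 A.
Step 6 — Convert to polar: |I| = 0.06081 A, ∠I = 30.0°.

I = 0.06081∠30.0° A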